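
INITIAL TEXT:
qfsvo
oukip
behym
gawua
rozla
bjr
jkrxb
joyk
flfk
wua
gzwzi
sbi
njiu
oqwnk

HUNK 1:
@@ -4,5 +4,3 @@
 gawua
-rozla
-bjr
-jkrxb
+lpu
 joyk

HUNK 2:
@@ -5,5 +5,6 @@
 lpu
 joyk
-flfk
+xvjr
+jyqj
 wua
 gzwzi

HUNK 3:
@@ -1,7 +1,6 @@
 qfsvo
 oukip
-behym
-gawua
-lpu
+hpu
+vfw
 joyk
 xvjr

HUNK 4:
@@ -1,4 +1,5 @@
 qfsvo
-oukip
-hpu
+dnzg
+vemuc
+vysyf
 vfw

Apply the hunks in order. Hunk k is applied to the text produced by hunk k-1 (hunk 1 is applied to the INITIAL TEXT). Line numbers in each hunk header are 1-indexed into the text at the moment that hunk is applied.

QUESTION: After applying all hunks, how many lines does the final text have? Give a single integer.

Hunk 1: at line 4 remove [rozla,bjr,jkrxb] add [lpu] -> 12 lines: qfsvo oukip behym gawua lpu joyk flfk wua gzwzi sbi njiu oqwnk
Hunk 2: at line 5 remove [flfk] add [xvjr,jyqj] -> 13 lines: qfsvo oukip behym gawua lpu joyk xvjr jyqj wua gzwzi sbi njiu oqwnk
Hunk 3: at line 1 remove [behym,gawua,lpu] add [hpu,vfw] -> 12 lines: qfsvo oukip hpu vfw joyk xvjr jyqj wua gzwzi sbi njiu oqwnk
Hunk 4: at line 1 remove [oukip,hpu] add [dnzg,vemuc,vysyf] -> 13 lines: qfsvo dnzg vemuc vysyf vfw joyk xvjr jyqj wua gzwzi sbi njiu oqwnk
Final line count: 13

Answer: 13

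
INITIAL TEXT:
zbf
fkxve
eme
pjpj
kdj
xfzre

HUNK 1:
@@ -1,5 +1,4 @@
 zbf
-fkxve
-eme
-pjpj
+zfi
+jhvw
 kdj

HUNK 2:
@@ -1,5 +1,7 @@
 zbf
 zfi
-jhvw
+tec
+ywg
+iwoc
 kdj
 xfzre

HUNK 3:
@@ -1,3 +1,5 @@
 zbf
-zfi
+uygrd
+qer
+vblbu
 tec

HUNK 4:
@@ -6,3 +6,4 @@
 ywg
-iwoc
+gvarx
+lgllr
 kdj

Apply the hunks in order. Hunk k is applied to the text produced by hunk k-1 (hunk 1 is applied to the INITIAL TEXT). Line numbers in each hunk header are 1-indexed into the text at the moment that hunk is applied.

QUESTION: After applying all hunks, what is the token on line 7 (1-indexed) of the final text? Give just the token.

Answer: gvarx

Derivation:
Hunk 1: at line 1 remove [fkxve,eme,pjpj] add [zfi,jhvw] -> 5 lines: zbf zfi jhvw kdj xfzre
Hunk 2: at line 1 remove [jhvw] add [tec,ywg,iwoc] -> 7 lines: zbf zfi tec ywg iwoc kdj xfzre
Hunk 3: at line 1 remove [zfi] add [uygrd,qer,vblbu] -> 9 lines: zbf uygrd qer vblbu tec ywg iwoc kdj xfzre
Hunk 4: at line 6 remove [iwoc] add [gvarx,lgllr] -> 10 lines: zbf uygrd qer vblbu tec ywg gvarx lgllr kdj xfzre
Final line 7: gvarx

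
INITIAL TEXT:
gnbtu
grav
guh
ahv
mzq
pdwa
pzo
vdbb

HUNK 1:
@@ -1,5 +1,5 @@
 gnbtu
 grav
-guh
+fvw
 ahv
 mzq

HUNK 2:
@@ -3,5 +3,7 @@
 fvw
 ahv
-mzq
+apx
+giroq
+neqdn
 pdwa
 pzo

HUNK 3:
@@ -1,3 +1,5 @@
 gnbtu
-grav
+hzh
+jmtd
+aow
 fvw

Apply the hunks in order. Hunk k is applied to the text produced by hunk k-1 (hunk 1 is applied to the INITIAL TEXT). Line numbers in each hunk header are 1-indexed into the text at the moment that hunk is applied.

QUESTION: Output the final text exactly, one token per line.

Hunk 1: at line 1 remove [guh] add [fvw] -> 8 lines: gnbtu grav fvw ahv mzq pdwa pzo vdbb
Hunk 2: at line 3 remove [mzq] add [apx,giroq,neqdn] -> 10 lines: gnbtu grav fvw ahv apx giroq neqdn pdwa pzo vdbb
Hunk 3: at line 1 remove [grav] add [hzh,jmtd,aow] -> 12 lines: gnbtu hzh jmtd aow fvw ahv apx giroq neqdn pdwa pzo vdbb

Answer: gnbtu
hzh
jmtd
aow
fvw
ahv
apx
giroq
neqdn
pdwa
pzo
vdbb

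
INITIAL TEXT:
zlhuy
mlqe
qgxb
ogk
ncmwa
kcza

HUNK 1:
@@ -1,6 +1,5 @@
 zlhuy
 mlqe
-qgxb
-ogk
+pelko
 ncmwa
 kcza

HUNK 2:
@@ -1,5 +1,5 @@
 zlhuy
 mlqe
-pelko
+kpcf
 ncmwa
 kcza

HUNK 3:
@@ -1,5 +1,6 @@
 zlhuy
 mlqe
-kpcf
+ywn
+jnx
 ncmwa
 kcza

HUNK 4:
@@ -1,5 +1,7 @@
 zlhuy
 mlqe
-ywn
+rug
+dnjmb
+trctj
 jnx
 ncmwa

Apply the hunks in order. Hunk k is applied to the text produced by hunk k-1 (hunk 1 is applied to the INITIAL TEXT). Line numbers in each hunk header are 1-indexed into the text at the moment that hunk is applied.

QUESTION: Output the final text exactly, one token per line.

Answer: zlhuy
mlqe
rug
dnjmb
trctj
jnx
ncmwa
kcza

Derivation:
Hunk 1: at line 1 remove [qgxb,ogk] add [pelko] -> 5 lines: zlhuy mlqe pelko ncmwa kcza
Hunk 2: at line 1 remove [pelko] add [kpcf] -> 5 lines: zlhuy mlqe kpcf ncmwa kcza
Hunk 3: at line 1 remove [kpcf] add [ywn,jnx] -> 6 lines: zlhuy mlqe ywn jnx ncmwa kcza
Hunk 4: at line 1 remove [ywn] add [rug,dnjmb,trctj] -> 8 lines: zlhuy mlqe rug dnjmb trctj jnx ncmwa kcza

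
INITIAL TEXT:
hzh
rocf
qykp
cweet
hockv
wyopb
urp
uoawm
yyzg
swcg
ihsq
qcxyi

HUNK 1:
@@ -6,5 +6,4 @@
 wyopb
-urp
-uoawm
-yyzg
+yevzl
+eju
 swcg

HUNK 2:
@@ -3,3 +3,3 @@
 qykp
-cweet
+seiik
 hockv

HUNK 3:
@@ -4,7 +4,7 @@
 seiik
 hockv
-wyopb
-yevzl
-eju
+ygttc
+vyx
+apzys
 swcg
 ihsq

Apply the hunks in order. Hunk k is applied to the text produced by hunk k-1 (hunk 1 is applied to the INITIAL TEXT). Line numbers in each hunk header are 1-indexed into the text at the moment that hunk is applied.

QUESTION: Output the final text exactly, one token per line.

Hunk 1: at line 6 remove [urp,uoawm,yyzg] add [yevzl,eju] -> 11 lines: hzh rocf qykp cweet hockv wyopb yevzl eju swcg ihsq qcxyi
Hunk 2: at line 3 remove [cweet] add [seiik] -> 11 lines: hzh rocf qykp seiik hockv wyopb yevzl eju swcg ihsq qcxyi
Hunk 3: at line 4 remove [wyopb,yevzl,eju] add [ygttc,vyx,apzys] -> 11 lines: hzh rocf qykp seiik hockv ygttc vyx apzys swcg ihsq qcxyi

Answer: hzh
rocf
qykp
seiik
hockv
ygttc
vyx
apzys
swcg
ihsq
qcxyi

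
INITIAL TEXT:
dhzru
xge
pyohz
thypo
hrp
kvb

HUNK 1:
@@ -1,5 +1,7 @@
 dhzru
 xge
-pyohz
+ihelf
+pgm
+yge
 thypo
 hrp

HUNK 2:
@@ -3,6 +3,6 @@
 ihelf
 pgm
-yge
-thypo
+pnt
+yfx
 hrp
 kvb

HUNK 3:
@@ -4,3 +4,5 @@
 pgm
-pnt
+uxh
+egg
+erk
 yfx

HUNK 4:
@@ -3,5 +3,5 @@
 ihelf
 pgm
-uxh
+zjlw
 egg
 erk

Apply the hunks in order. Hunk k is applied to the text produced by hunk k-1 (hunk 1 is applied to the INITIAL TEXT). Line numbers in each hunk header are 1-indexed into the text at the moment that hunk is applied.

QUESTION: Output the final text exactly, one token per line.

Answer: dhzru
xge
ihelf
pgm
zjlw
egg
erk
yfx
hrp
kvb

Derivation:
Hunk 1: at line 1 remove [pyohz] add [ihelf,pgm,yge] -> 8 lines: dhzru xge ihelf pgm yge thypo hrp kvb
Hunk 2: at line 3 remove [yge,thypo] add [pnt,yfx] -> 8 lines: dhzru xge ihelf pgm pnt yfx hrp kvb
Hunk 3: at line 4 remove [pnt] add [uxh,egg,erk] -> 10 lines: dhzru xge ihelf pgm uxh egg erk yfx hrp kvb
Hunk 4: at line 3 remove [uxh] add [zjlw] -> 10 lines: dhzru xge ihelf pgm zjlw egg erk yfx hrp kvb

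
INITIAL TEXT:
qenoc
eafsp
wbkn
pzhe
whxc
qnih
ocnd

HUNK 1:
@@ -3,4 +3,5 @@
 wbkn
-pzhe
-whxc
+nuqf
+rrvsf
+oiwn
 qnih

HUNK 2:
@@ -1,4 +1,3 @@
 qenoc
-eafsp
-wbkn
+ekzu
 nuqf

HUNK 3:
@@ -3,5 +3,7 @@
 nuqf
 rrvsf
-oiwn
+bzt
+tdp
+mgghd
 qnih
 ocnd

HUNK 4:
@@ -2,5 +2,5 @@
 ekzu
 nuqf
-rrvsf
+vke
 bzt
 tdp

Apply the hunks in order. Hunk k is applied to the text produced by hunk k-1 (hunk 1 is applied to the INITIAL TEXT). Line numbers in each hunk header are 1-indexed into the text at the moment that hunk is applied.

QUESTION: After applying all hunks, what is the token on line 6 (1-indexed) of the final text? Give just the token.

Answer: tdp

Derivation:
Hunk 1: at line 3 remove [pzhe,whxc] add [nuqf,rrvsf,oiwn] -> 8 lines: qenoc eafsp wbkn nuqf rrvsf oiwn qnih ocnd
Hunk 2: at line 1 remove [eafsp,wbkn] add [ekzu] -> 7 lines: qenoc ekzu nuqf rrvsf oiwn qnih ocnd
Hunk 3: at line 3 remove [oiwn] add [bzt,tdp,mgghd] -> 9 lines: qenoc ekzu nuqf rrvsf bzt tdp mgghd qnih ocnd
Hunk 4: at line 2 remove [rrvsf] add [vke] -> 9 lines: qenoc ekzu nuqf vke bzt tdp mgghd qnih ocnd
Final line 6: tdp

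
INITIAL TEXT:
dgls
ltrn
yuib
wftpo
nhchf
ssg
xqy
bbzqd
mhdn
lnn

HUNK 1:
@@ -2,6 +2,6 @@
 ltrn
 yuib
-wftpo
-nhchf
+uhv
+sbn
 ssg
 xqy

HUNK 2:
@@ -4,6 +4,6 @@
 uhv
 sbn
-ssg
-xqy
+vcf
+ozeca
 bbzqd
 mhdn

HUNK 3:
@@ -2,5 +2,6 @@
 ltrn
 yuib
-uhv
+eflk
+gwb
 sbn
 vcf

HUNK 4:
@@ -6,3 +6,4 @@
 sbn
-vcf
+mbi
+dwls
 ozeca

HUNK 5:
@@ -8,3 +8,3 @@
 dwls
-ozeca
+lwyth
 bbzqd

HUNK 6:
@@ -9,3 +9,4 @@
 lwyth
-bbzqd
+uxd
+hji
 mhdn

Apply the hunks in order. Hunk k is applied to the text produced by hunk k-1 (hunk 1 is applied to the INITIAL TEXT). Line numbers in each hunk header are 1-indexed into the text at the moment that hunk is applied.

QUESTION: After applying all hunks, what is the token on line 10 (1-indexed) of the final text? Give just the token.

Answer: uxd

Derivation:
Hunk 1: at line 2 remove [wftpo,nhchf] add [uhv,sbn] -> 10 lines: dgls ltrn yuib uhv sbn ssg xqy bbzqd mhdn lnn
Hunk 2: at line 4 remove [ssg,xqy] add [vcf,ozeca] -> 10 lines: dgls ltrn yuib uhv sbn vcf ozeca bbzqd mhdn lnn
Hunk 3: at line 2 remove [uhv] add [eflk,gwb] -> 11 lines: dgls ltrn yuib eflk gwb sbn vcf ozeca bbzqd mhdn lnn
Hunk 4: at line 6 remove [vcf] add [mbi,dwls] -> 12 lines: dgls ltrn yuib eflk gwb sbn mbi dwls ozeca bbzqd mhdn lnn
Hunk 5: at line 8 remove [ozeca] add [lwyth] -> 12 lines: dgls ltrn yuib eflk gwb sbn mbi dwls lwyth bbzqd mhdn lnn
Hunk 6: at line 9 remove [bbzqd] add [uxd,hji] -> 13 lines: dgls ltrn yuib eflk gwb sbn mbi dwls lwyth uxd hji mhdn lnn
Final line 10: uxd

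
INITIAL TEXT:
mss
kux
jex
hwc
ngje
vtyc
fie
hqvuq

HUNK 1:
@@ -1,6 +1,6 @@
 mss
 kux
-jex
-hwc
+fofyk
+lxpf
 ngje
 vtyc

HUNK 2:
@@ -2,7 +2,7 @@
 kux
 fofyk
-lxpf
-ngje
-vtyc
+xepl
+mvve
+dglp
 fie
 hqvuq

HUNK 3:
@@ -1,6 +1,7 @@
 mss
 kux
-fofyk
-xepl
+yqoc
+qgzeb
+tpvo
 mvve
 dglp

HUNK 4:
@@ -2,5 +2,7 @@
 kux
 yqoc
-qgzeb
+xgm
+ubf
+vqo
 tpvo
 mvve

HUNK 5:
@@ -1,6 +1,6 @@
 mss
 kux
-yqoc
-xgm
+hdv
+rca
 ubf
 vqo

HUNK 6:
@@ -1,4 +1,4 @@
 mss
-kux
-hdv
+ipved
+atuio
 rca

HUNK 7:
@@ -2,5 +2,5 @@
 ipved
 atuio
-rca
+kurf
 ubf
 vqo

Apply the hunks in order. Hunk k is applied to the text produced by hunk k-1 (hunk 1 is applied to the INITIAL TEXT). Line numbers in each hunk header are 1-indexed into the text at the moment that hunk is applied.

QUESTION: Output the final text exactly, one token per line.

Hunk 1: at line 1 remove [jex,hwc] add [fofyk,lxpf] -> 8 lines: mss kux fofyk lxpf ngje vtyc fie hqvuq
Hunk 2: at line 2 remove [lxpf,ngje,vtyc] add [xepl,mvve,dglp] -> 8 lines: mss kux fofyk xepl mvve dglp fie hqvuq
Hunk 3: at line 1 remove [fofyk,xepl] add [yqoc,qgzeb,tpvo] -> 9 lines: mss kux yqoc qgzeb tpvo mvve dglp fie hqvuq
Hunk 4: at line 2 remove [qgzeb] add [xgm,ubf,vqo] -> 11 lines: mss kux yqoc xgm ubf vqo tpvo mvve dglp fie hqvuq
Hunk 5: at line 1 remove [yqoc,xgm] add [hdv,rca] -> 11 lines: mss kux hdv rca ubf vqo tpvo mvve dglp fie hqvuq
Hunk 6: at line 1 remove [kux,hdv] add [ipved,atuio] -> 11 lines: mss ipved atuio rca ubf vqo tpvo mvve dglp fie hqvuq
Hunk 7: at line 2 remove [rca] add [kurf] -> 11 lines: mss ipved atuio kurf ubf vqo tpvo mvve dglp fie hqvuq

Answer: mss
ipved
atuio
kurf
ubf
vqo
tpvo
mvve
dglp
fie
hqvuq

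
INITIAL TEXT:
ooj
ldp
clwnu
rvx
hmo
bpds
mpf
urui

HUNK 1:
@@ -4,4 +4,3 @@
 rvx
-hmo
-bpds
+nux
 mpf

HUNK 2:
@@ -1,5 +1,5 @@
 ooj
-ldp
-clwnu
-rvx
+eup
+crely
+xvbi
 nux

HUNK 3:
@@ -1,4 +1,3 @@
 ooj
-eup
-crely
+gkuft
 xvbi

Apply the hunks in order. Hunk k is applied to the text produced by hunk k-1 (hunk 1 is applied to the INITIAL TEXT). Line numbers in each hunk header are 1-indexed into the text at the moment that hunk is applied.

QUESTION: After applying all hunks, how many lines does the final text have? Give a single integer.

Hunk 1: at line 4 remove [hmo,bpds] add [nux] -> 7 lines: ooj ldp clwnu rvx nux mpf urui
Hunk 2: at line 1 remove [ldp,clwnu,rvx] add [eup,crely,xvbi] -> 7 lines: ooj eup crely xvbi nux mpf urui
Hunk 3: at line 1 remove [eup,crely] add [gkuft] -> 6 lines: ooj gkuft xvbi nux mpf urui
Final line count: 6

Answer: 6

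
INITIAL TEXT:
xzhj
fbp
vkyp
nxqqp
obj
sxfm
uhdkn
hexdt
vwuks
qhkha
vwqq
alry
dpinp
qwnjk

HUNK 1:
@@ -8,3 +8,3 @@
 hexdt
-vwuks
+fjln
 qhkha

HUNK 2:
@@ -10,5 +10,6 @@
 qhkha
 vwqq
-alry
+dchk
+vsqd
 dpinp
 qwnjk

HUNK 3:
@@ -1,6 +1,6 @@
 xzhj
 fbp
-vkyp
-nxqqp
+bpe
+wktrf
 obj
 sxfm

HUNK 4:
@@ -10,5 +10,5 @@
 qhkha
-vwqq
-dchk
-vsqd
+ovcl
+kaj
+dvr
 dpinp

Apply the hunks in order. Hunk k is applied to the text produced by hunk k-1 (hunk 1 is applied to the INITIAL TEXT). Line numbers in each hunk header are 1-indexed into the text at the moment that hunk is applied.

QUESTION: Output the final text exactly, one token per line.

Answer: xzhj
fbp
bpe
wktrf
obj
sxfm
uhdkn
hexdt
fjln
qhkha
ovcl
kaj
dvr
dpinp
qwnjk

Derivation:
Hunk 1: at line 8 remove [vwuks] add [fjln] -> 14 lines: xzhj fbp vkyp nxqqp obj sxfm uhdkn hexdt fjln qhkha vwqq alry dpinp qwnjk
Hunk 2: at line 10 remove [alry] add [dchk,vsqd] -> 15 lines: xzhj fbp vkyp nxqqp obj sxfm uhdkn hexdt fjln qhkha vwqq dchk vsqd dpinp qwnjk
Hunk 3: at line 1 remove [vkyp,nxqqp] add [bpe,wktrf] -> 15 lines: xzhj fbp bpe wktrf obj sxfm uhdkn hexdt fjln qhkha vwqq dchk vsqd dpinp qwnjk
Hunk 4: at line 10 remove [vwqq,dchk,vsqd] add [ovcl,kaj,dvr] -> 15 lines: xzhj fbp bpe wktrf obj sxfm uhdkn hexdt fjln qhkha ovcl kaj dvr dpinp qwnjk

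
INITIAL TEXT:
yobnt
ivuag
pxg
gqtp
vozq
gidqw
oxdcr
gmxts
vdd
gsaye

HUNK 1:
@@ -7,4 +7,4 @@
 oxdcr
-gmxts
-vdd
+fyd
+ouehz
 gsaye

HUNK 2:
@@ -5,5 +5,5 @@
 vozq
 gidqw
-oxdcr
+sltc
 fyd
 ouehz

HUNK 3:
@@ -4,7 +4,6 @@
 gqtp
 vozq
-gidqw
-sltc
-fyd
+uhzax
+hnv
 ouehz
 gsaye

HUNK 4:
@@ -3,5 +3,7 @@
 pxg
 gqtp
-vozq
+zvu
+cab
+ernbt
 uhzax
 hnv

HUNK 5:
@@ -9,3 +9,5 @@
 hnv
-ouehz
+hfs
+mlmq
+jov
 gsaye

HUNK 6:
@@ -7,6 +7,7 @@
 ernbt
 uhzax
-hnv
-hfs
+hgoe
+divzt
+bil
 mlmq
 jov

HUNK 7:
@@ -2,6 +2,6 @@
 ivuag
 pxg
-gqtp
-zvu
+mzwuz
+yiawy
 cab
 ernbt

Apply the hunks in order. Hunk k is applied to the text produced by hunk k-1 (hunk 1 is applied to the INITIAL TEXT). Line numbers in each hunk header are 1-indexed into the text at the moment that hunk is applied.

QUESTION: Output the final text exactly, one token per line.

Hunk 1: at line 7 remove [gmxts,vdd] add [fyd,ouehz] -> 10 lines: yobnt ivuag pxg gqtp vozq gidqw oxdcr fyd ouehz gsaye
Hunk 2: at line 5 remove [oxdcr] add [sltc] -> 10 lines: yobnt ivuag pxg gqtp vozq gidqw sltc fyd ouehz gsaye
Hunk 3: at line 4 remove [gidqw,sltc,fyd] add [uhzax,hnv] -> 9 lines: yobnt ivuag pxg gqtp vozq uhzax hnv ouehz gsaye
Hunk 4: at line 3 remove [vozq] add [zvu,cab,ernbt] -> 11 lines: yobnt ivuag pxg gqtp zvu cab ernbt uhzax hnv ouehz gsaye
Hunk 5: at line 9 remove [ouehz] add [hfs,mlmq,jov] -> 13 lines: yobnt ivuag pxg gqtp zvu cab ernbt uhzax hnv hfs mlmq jov gsaye
Hunk 6: at line 7 remove [hnv,hfs] add [hgoe,divzt,bil] -> 14 lines: yobnt ivuag pxg gqtp zvu cab ernbt uhzax hgoe divzt bil mlmq jov gsaye
Hunk 7: at line 2 remove [gqtp,zvu] add [mzwuz,yiawy] -> 14 lines: yobnt ivuag pxg mzwuz yiawy cab ernbt uhzax hgoe divzt bil mlmq jov gsaye

Answer: yobnt
ivuag
pxg
mzwuz
yiawy
cab
ernbt
uhzax
hgoe
divzt
bil
mlmq
jov
gsaye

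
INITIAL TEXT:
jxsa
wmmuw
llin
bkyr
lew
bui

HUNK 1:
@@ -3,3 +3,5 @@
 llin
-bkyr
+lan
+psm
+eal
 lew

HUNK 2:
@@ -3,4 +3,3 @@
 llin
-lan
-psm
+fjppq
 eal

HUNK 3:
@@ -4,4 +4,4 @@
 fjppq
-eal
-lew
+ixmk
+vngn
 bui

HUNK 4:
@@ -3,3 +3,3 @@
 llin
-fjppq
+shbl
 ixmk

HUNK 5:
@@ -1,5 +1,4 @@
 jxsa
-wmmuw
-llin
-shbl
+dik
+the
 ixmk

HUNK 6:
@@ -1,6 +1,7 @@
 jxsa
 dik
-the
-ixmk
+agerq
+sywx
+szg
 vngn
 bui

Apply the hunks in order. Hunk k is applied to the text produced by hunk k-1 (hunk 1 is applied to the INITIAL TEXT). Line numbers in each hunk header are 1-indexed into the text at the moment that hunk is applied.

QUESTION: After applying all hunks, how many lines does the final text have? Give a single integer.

Answer: 7

Derivation:
Hunk 1: at line 3 remove [bkyr] add [lan,psm,eal] -> 8 lines: jxsa wmmuw llin lan psm eal lew bui
Hunk 2: at line 3 remove [lan,psm] add [fjppq] -> 7 lines: jxsa wmmuw llin fjppq eal lew bui
Hunk 3: at line 4 remove [eal,lew] add [ixmk,vngn] -> 7 lines: jxsa wmmuw llin fjppq ixmk vngn bui
Hunk 4: at line 3 remove [fjppq] add [shbl] -> 7 lines: jxsa wmmuw llin shbl ixmk vngn bui
Hunk 5: at line 1 remove [wmmuw,llin,shbl] add [dik,the] -> 6 lines: jxsa dik the ixmk vngn bui
Hunk 6: at line 1 remove [the,ixmk] add [agerq,sywx,szg] -> 7 lines: jxsa dik agerq sywx szg vngn bui
Final line count: 7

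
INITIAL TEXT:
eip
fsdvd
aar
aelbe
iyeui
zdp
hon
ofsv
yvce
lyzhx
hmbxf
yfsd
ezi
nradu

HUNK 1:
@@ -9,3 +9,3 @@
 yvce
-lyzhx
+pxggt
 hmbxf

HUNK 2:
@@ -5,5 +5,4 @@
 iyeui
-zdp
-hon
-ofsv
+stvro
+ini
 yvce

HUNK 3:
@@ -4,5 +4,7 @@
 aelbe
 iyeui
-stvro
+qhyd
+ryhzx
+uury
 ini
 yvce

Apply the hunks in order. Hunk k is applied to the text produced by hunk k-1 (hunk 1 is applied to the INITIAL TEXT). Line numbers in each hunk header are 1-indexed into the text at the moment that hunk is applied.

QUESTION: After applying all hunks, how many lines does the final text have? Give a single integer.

Answer: 15

Derivation:
Hunk 1: at line 9 remove [lyzhx] add [pxggt] -> 14 lines: eip fsdvd aar aelbe iyeui zdp hon ofsv yvce pxggt hmbxf yfsd ezi nradu
Hunk 2: at line 5 remove [zdp,hon,ofsv] add [stvro,ini] -> 13 lines: eip fsdvd aar aelbe iyeui stvro ini yvce pxggt hmbxf yfsd ezi nradu
Hunk 3: at line 4 remove [stvro] add [qhyd,ryhzx,uury] -> 15 lines: eip fsdvd aar aelbe iyeui qhyd ryhzx uury ini yvce pxggt hmbxf yfsd ezi nradu
Final line count: 15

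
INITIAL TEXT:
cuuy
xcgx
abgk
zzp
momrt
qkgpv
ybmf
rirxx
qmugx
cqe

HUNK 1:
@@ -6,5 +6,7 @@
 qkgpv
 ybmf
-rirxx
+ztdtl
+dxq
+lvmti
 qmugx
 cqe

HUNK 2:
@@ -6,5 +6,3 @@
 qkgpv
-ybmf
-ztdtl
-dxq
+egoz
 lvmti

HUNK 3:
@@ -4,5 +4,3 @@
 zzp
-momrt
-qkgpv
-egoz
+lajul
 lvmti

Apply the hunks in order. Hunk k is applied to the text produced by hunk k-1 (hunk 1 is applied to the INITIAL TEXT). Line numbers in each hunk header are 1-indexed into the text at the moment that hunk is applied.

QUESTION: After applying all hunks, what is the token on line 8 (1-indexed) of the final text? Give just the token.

Answer: cqe

Derivation:
Hunk 1: at line 6 remove [rirxx] add [ztdtl,dxq,lvmti] -> 12 lines: cuuy xcgx abgk zzp momrt qkgpv ybmf ztdtl dxq lvmti qmugx cqe
Hunk 2: at line 6 remove [ybmf,ztdtl,dxq] add [egoz] -> 10 lines: cuuy xcgx abgk zzp momrt qkgpv egoz lvmti qmugx cqe
Hunk 3: at line 4 remove [momrt,qkgpv,egoz] add [lajul] -> 8 lines: cuuy xcgx abgk zzp lajul lvmti qmugx cqe
Final line 8: cqe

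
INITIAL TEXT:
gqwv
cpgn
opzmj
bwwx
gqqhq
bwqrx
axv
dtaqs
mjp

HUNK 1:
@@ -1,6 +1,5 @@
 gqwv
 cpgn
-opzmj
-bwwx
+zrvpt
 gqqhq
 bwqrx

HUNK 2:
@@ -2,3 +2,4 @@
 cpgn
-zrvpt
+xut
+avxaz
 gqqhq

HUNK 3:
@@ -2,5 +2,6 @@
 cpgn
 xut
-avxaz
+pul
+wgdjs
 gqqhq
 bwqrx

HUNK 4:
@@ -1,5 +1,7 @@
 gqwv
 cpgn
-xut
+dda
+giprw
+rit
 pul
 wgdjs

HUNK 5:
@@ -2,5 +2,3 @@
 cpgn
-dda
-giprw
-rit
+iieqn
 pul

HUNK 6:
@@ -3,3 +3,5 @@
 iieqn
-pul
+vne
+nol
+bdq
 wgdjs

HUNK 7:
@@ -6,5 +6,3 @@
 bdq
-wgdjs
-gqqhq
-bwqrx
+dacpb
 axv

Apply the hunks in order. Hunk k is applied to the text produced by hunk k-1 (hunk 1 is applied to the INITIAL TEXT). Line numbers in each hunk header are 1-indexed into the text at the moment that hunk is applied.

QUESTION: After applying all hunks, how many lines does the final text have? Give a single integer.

Answer: 10

Derivation:
Hunk 1: at line 1 remove [opzmj,bwwx] add [zrvpt] -> 8 lines: gqwv cpgn zrvpt gqqhq bwqrx axv dtaqs mjp
Hunk 2: at line 2 remove [zrvpt] add [xut,avxaz] -> 9 lines: gqwv cpgn xut avxaz gqqhq bwqrx axv dtaqs mjp
Hunk 3: at line 2 remove [avxaz] add [pul,wgdjs] -> 10 lines: gqwv cpgn xut pul wgdjs gqqhq bwqrx axv dtaqs mjp
Hunk 4: at line 1 remove [xut] add [dda,giprw,rit] -> 12 lines: gqwv cpgn dda giprw rit pul wgdjs gqqhq bwqrx axv dtaqs mjp
Hunk 5: at line 2 remove [dda,giprw,rit] add [iieqn] -> 10 lines: gqwv cpgn iieqn pul wgdjs gqqhq bwqrx axv dtaqs mjp
Hunk 6: at line 3 remove [pul] add [vne,nol,bdq] -> 12 lines: gqwv cpgn iieqn vne nol bdq wgdjs gqqhq bwqrx axv dtaqs mjp
Hunk 7: at line 6 remove [wgdjs,gqqhq,bwqrx] add [dacpb] -> 10 lines: gqwv cpgn iieqn vne nol bdq dacpb axv dtaqs mjp
Final line count: 10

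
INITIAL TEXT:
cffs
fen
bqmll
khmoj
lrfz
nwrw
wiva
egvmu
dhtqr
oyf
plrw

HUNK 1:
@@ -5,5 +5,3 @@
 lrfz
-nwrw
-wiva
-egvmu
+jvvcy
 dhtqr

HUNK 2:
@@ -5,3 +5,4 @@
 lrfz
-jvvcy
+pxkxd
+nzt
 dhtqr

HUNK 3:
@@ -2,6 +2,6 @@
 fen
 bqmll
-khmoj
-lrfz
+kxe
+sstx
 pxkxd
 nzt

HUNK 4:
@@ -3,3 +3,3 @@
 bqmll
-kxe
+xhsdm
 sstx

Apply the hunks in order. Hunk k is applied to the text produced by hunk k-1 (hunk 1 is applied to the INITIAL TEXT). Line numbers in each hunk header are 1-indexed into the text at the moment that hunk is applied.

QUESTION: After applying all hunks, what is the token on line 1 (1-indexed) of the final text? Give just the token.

Hunk 1: at line 5 remove [nwrw,wiva,egvmu] add [jvvcy] -> 9 lines: cffs fen bqmll khmoj lrfz jvvcy dhtqr oyf plrw
Hunk 2: at line 5 remove [jvvcy] add [pxkxd,nzt] -> 10 lines: cffs fen bqmll khmoj lrfz pxkxd nzt dhtqr oyf plrw
Hunk 3: at line 2 remove [khmoj,lrfz] add [kxe,sstx] -> 10 lines: cffs fen bqmll kxe sstx pxkxd nzt dhtqr oyf plrw
Hunk 4: at line 3 remove [kxe] add [xhsdm] -> 10 lines: cffs fen bqmll xhsdm sstx pxkxd nzt dhtqr oyf plrw
Final line 1: cffs

Answer: cffs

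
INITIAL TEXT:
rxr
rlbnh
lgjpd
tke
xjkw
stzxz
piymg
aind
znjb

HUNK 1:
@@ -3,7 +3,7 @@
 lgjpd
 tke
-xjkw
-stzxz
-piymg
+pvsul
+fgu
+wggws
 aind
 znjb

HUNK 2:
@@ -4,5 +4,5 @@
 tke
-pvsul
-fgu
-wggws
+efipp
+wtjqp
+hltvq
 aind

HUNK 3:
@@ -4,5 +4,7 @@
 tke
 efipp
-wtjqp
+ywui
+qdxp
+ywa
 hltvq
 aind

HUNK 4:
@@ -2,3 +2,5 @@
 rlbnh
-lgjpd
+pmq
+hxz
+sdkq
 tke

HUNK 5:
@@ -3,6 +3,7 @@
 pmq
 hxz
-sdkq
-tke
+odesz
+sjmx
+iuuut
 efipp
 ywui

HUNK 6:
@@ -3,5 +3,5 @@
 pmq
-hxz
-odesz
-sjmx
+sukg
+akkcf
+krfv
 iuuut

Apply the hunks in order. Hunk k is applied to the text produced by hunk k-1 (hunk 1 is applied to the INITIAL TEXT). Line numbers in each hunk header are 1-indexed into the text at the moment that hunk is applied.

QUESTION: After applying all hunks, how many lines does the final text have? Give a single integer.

Hunk 1: at line 3 remove [xjkw,stzxz,piymg] add [pvsul,fgu,wggws] -> 9 lines: rxr rlbnh lgjpd tke pvsul fgu wggws aind znjb
Hunk 2: at line 4 remove [pvsul,fgu,wggws] add [efipp,wtjqp,hltvq] -> 9 lines: rxr rlbnh lgjpd tke efipp wtjqp hltvq aind znjb
Hunk 3: at line 4 remove [wtjqp] add [ywui,qdxp,ywa] -> 11 lines: rxr rlbnh lgjpd tke efipp ywui qdxp ywa hltvq aind znjb
Hunk 4: at line 2 remove [lgjpd] add [pmq,hxz,sdkq] -> 13 lines: rxr rlbnh pmq hxz sdkq tke efipp ywui qdxp ywa hltvq aind znjb
Hunk 5: at line 3 remove [sdkq,tke] add [odesz,sjmx,iuuut] -> 14 lines: rxr rlbnh pmq hxz odesz sjmx iuuut efipp ywui qdxp ywa hltvq aind znjb
Hunk 6: at line 3 remove [hxz,odesz,sjmx] add [sukg,akkcf,krfv] -> 14 lines: rxr rlbnh pmq sukg akkcf krfv iuuut efipp ywui qdxp ywa hltvq aind znjb
Final line count: 14

Answer: 14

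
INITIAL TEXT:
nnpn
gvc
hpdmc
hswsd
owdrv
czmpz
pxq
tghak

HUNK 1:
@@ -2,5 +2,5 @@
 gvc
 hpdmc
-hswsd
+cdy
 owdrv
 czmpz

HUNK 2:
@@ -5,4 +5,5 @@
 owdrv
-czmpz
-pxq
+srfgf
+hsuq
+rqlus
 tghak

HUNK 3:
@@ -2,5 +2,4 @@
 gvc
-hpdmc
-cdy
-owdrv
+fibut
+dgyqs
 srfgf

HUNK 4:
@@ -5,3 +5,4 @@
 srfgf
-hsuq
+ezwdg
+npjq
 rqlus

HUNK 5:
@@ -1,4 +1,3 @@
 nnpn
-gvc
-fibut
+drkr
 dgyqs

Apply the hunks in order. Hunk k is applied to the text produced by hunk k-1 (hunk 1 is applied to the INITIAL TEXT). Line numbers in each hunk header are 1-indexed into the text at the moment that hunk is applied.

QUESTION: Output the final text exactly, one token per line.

Answer: nnpn
drkr
dgyqs
srfgf
ezwdg
npjq
rqlus
tghak

Derivation:
Hunk 1: at line 2 remove [hswsd] add [cdy] -> 8 lines: nnpn gvc hpdmc cdy owdrv czmpz pxq tghak
Hunk 2: at line 5 remove [czmpz,pxq] add [srfgf,hsuq,rqlus] -> 9 lines: nnpn gvc hpdmc cdy owdrv srfgf hsuq rqlus tghak
Hunk 3: at line 2 remove [hpdmc,cdy,owdrv] add [fibut,dgyqs] -> 8 lines: nnpn gvc fibut dgyqs srfgf hsuq rqlus tghak
Hunk 4: at line 5 remove [hsuq] add [ezwdg,npjq] -> 9 lines: nnpn gvc fibut dgyqs srfgf ezwdg npjq rqlus tghak
Hunk 5: at line 1 remove [gvc,fibut] add [drkr] -> 8 lines: nnpn drkr dgyqs srfgf ezwdg npjq rqlus tghak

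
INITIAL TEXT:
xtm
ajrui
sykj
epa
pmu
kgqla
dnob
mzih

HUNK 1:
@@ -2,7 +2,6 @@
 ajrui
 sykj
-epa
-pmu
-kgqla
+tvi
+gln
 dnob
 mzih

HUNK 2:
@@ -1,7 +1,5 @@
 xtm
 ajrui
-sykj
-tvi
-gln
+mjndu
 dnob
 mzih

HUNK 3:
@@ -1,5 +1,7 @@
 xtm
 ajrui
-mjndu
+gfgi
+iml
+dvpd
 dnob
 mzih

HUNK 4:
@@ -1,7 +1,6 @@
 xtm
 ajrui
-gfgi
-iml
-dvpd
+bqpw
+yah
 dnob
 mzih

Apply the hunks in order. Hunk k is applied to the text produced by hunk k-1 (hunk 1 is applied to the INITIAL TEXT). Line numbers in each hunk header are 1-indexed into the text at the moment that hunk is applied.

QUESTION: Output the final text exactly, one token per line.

Hunk 1: at line 2 remove [epa,pmu,kgqla] add [tvi,gln] -> 7 lines: xtm ajrui sykj tvi gln dnob mzih
Hunk 2: at line 1 remove [sykj,tvi,gln] add [mjndu] -> 5 lines: xtm ajrui mjndu dnob mzih
Hunk 3: at line 1 remove [mjndu] add [gfgi,iml,dvpd] -> 7 lines: xtm ajrui gfgi iml dvpd dnob mzih
Hunk 4: at line 1 remove [gfgi,iml,dvpd] add [bqpw,yah] -> 6 lines: xtm ajrui bqpw yah dnob mzih

Answer: xtm
ajrui
bqpw
yah
dnob
mzih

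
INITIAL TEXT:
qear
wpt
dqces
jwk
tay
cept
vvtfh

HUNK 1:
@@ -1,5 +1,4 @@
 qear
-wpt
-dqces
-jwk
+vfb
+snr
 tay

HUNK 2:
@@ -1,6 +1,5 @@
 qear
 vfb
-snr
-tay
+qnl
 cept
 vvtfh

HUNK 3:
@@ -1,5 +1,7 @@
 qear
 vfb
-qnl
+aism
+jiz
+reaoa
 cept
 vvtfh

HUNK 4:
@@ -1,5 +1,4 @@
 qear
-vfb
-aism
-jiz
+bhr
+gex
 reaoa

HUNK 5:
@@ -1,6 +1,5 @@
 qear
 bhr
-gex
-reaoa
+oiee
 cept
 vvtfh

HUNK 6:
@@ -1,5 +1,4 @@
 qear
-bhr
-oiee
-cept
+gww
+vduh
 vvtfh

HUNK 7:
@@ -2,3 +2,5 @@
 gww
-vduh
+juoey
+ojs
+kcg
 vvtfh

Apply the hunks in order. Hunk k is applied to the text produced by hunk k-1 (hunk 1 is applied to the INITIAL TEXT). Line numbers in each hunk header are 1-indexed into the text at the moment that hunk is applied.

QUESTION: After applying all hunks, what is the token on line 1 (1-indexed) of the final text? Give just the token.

Hunk 1: at line 1 remove [wpt,dqces,jwk] add [vfb,snr] -> 6 lines: qear vfb snr tay cept vvtfh
Hunk 2: at line 1 remove [snr,tay] add [qnl] -> 5 lines: qear vfb qnl cept vvtfh
Hunk 3: at line 1 remove [qnl] add [aism,jiz,reaoa] -> 7 lines: qear vfb aism jiz reaoa cept vvtfh
Hunk 4: at line 1 remove [vfb,aism,jiz] add [bhr,gex] -> 6 lines: qear bhr gex reaoa cept vvtfh
Hunk 5: at line 1 remove [gex,reaoa] add [oiee] -> 5 lines: qear bhr oiee cept vvtfh
Hunk 6: at line 1 remove [bhr,oiee,cept] add [gww,vduh] -> 4 lines: qear gww vduh vvtfh
Hunk 7: at line 2 remove [vduh] add [juoey,ojs,kcg] -> 6 lines: qear gww juoey ojs kcg vvtfh
Final line 1: qear

Answer: qear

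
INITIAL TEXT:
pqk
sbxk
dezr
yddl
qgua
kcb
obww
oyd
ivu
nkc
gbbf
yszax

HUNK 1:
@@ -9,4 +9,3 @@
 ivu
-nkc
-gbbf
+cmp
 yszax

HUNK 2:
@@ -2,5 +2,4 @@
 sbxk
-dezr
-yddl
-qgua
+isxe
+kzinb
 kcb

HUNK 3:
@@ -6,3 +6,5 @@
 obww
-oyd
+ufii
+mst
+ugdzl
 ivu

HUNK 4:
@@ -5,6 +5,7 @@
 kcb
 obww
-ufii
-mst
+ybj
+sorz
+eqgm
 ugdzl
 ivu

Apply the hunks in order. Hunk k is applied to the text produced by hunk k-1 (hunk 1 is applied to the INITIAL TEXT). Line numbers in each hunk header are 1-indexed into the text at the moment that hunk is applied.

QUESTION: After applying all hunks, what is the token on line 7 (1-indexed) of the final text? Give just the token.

Hunk 1: at line 9 remove [nkc,gbbf] add [cmp] -> 11 lines: pqk sbxk dezr yddl qgua kcb obww oyd ivu cmp yszax
Hunk 2: at line 2 remove [dezr,yddl,qgua] add [isxe,kzinb] -> 10 lines: pqk sbxk isxe kzinb kcb obww oyd ivu cmp yszax
Hunk 3: at line 6 remove [oyd] add [ufii,mst,ugdzl] -> 12 lines: pqk sbxk isxe kzinb kcb obww ufii mst ugdzl ivu cmp yszax
Hunk 4: at line 5 remove [ufii,mst] add [ybj,sorz,eqgm] -> 13 lines: pqk sbxk isxe kzinb kcb obww ybj sorz eqgm ugdzl ivu cmp yszax
Final line 7: ybj

Answer: ybj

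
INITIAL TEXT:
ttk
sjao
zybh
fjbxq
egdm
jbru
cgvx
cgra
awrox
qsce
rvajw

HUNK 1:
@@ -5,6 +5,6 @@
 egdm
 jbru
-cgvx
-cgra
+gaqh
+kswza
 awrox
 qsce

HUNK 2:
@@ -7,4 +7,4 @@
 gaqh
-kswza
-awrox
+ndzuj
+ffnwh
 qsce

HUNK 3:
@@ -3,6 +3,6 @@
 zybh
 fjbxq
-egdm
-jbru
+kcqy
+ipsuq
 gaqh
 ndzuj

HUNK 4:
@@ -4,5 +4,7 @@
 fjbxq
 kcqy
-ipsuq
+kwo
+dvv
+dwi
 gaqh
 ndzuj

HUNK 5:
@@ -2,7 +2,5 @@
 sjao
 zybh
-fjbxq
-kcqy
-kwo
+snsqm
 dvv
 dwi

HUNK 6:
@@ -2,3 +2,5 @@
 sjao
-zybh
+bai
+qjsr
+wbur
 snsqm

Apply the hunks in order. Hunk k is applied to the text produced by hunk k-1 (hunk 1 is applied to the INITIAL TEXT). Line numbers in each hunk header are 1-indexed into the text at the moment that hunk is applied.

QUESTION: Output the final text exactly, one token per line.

Answer: ttk
sjao
bai
qjsr
wbur
snsqm
dvv
dwi
gaqh
ndzuj
ffnwh
qsce
rvajw

Derivation:
Hunk 1: at line 5 remove [cgvx,cgra] add [gaqh,kswza] -> 11 lines: ttk sjao zybh fjbxq egdm jbru gaqh kswza awrox qsce rvajw
Hunk 2: at line 7 remove [kswza,awrox] add [ndzuj,ffnwh] -> 11 lines: ttk sjao zybh fjbxq egdm jbru gaqh ndzuj ffnwh qsce rvajw
Hunk 3: at line 3 remove [egdm,jbru] add [kcqy,ipsuq] -> 11 lines: ttk sjao zybh fjbxq kcqy ipsuq gaqh ndzuj ffnwh qsce rvajw
Hunk 4: at line 4 remove [ipsuq] add [kwo,dvv,dwi] -> 13 lines: ttk sjao zybh fjbxq kcqy kwo dvv dwi gaqh ndzuj ffnwh qsce rvajw
Hunk 5: at line 2 remove [fjbxq,kcqy,kwo] add [snsqm] -> 11 lines: ttk sjao zybh snsqm dvv dwi gaqh ndzuj ffnwh qsce rvajw
Hunk 6: at line 2 remove [zybh] add [bai,qjsr,wbur] -> 13 lines: ttk sjao bai qjsr wbur snsqm dvv dwi gaqh ndzuj ffnwh qsce rvajw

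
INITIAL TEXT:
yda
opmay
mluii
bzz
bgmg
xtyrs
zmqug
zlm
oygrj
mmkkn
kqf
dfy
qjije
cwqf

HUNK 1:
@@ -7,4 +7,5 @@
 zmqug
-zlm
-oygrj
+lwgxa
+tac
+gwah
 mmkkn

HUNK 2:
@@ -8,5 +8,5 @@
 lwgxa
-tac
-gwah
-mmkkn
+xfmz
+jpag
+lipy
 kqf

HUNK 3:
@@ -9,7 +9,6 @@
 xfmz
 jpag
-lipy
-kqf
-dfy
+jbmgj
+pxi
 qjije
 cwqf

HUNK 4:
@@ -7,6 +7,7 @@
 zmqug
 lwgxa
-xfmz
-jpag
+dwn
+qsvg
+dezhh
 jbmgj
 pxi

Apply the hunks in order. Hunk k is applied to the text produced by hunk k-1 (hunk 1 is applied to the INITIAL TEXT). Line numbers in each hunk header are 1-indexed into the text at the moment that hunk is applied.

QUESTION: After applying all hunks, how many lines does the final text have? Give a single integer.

Hunk 1: at line 7 remove [zlm,oygrj] add [lwgxa,tac,gwah] -> 15 lines: yda opmay mluii bzz bgmg xtyrs zmqug lwgxa tac gwah mmkkn kqf dfy qjije cwqf
Hunk 2: at line 8 remove [tac,gwah,mmkkn] add [xfmz,jpag,lipy] -> 15 lines: yda opmay mluii bzz bgmg xtyrs zmqug lwgxa xfmz jpag lipy kqf dfy qjije cwqf
Hunk 3: at line 9 remove [lipy,kqf,dfy] add [jbmgj,pxi] -> 14 lines: yda opmay mluii bzz bgmg xtyrs zmqug lwgxa xfmz jpag jbmgj pxi qjije cwqf
Hunk 4: at line 7 remove [xfmz,jpag] add [dwn,qsvg,dezhh] -> 15 lines: yda opmay mluii bzz bgmg xtyrs zmqug lwgxa dwn qsvg dezhh jbmgj pxi qjije cwqf
Final line count: 15

Answer: 15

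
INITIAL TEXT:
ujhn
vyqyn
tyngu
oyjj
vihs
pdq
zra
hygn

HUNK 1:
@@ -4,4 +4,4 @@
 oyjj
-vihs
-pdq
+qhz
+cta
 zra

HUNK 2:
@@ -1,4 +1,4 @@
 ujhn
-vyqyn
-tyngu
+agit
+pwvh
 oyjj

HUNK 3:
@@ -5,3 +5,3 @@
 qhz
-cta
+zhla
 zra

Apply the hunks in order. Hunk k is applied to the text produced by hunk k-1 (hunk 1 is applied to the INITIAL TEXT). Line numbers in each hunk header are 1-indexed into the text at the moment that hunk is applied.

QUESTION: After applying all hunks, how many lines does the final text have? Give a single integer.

Hunk 1: at line 4 remove [vihs,pdq] add [qhz,cta] -> 8 lines: ujhn vyqyn tyngu oyjj qhz cta zra hygn
Hunk 2: at line 1 remove [vyqyn,tyngu] add [agit,pwvh] -> 8 lines: ujhn agit pwvh oyjj qhz cta zra hygn
Hunk 3: at line 5 remove [cta] add [zhla] -> 8 lines: ujhn agit pwvh oyjj qhz zhla zra hygn
Final line count: 8

Answer: 8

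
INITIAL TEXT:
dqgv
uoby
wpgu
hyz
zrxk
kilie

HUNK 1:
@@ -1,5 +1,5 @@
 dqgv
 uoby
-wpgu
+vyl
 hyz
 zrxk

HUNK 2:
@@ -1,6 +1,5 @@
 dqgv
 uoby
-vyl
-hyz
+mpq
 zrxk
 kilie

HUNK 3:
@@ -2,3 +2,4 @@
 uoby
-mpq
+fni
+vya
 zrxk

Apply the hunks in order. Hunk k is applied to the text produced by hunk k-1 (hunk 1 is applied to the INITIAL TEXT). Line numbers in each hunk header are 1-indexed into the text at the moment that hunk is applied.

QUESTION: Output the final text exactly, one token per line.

Hunk 1: at line 1 remove [wpgu] add [vyl] -> 6 lines: dqgv uoby vyl hyz zrxk kilie
Hunk 2: at line 1 remove [vyl,hyz] add [mpq] -> 5 lines: dqgv uoby mpq zrxk kilie
Hunk 3: at line 2 remove [mpq] add [fni,vya] -> 6 lines: dqgv uoby fni vya zrxk kilie

Answer: dqgv
uoby
fni
vya
zrxk
kilie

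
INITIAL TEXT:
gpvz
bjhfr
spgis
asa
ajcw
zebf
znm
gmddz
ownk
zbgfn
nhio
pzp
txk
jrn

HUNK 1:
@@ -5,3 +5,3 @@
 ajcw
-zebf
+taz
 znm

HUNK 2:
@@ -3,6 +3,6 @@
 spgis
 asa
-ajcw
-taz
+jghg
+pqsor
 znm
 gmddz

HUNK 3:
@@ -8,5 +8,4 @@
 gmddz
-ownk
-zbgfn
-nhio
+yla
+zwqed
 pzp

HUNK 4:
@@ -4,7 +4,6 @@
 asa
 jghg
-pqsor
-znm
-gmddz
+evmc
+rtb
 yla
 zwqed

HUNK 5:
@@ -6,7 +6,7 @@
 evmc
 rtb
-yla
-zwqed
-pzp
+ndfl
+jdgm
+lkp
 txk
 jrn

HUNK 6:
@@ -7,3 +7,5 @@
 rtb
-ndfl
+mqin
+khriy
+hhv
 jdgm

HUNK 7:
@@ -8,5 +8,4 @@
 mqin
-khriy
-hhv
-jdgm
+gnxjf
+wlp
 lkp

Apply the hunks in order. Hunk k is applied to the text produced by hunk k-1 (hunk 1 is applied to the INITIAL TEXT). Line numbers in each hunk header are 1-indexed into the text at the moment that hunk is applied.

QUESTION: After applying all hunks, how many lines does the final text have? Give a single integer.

Hunk 1: at line 5 remove [zebf] add [taz] -> 14 lines: gpvz bjhfr spgis asa ajcw taz znm gmddz ownk zbgfn nhio pzp txk jrn
Hunk 2: at line 3 remove [ajcw,taz] add [jghg,pqsor] -> 14 lines: gpvz bjhfr spgis asa jghg pqsor znm gmddz ownk zbgfn nhio pzp txk jrn
Hunk 3: at line 8 remove [ownk,zbgfn,nhio] add [yla,zwqed] -> 13 lines: gpvz bjhfr spgis asa jghg pqsor znm gmddz yla zwqed pzp txk jrn
Hunk 4: at line 4 remove [pqsor,znm,gmddz] add [evmc,rtb] -> 12 lines: gpvz bjhfr spgis asa jghg evmc rtb yla zwqed pzp txk jrn
Hunk 5: at line 6 remove [yla,zwqed,pzp] add [ndfl,jdgm,lkp] -> 12 lines: gpvz bjhfr spgis asa jghg evmc rtb ndfl jdgm lkp txk jrn
Hunk 6: at line 7 remove [ndfl] add [mqin,khriy,hhv] -> 14 lines: gpvz bjhfr spgis asa jghg evmc rtb mqin khriy hhv jdgm lkp txk jrn
Hunk 7: at line 8 remove [khriy,hhv,jdgm] add [gnxjf,wlp] -> 13 lines: gpvz bjhfr spgis asa jghg evmc rtb mqin gnxjf wlp lkp txk jrn
Final line count: 13

Answer: 13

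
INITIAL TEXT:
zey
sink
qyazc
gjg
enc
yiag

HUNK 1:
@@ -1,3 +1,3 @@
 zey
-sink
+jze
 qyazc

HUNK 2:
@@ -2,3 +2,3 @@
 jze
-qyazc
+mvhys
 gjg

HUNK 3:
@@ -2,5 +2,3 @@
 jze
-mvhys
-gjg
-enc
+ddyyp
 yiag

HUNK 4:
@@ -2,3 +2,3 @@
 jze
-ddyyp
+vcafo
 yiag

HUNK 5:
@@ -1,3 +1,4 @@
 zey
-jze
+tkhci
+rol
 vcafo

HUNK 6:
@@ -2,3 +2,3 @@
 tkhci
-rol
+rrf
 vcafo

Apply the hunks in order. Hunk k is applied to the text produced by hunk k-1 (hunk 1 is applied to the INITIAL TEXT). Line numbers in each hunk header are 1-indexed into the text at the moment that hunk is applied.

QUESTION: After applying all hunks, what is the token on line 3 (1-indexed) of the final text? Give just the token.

Hunk 1: at line 1 remove [sink] add [jze] -> 6 lines: zey jze qyazc gjg enc yiag
Hunk 2: at line 2 remove [qyazc] add [mvhys] -> 6 lines: zey jze mvhys gjg enc yiag
Hunk 3: at line 2 remove [mvhys,gjg,enc] add [ddyyp] -> 4 lines: zey jze ddyyp yiag
Hunk 4: at line 2 remove [ddyyp] add [vcafo] -> 4 lines: zey jze vcafo yiag
Hunk 5: at line 1 remove [jze] add [tkhci,rol] -> 5 lines: zey tkhci rol vcafo yiag
Hunk 6: at line 2 remove [rol] add [rrf] -> 5 lines: zey tkhci rrf vcafo yiag
Final line 3: rrf

Answer: rrf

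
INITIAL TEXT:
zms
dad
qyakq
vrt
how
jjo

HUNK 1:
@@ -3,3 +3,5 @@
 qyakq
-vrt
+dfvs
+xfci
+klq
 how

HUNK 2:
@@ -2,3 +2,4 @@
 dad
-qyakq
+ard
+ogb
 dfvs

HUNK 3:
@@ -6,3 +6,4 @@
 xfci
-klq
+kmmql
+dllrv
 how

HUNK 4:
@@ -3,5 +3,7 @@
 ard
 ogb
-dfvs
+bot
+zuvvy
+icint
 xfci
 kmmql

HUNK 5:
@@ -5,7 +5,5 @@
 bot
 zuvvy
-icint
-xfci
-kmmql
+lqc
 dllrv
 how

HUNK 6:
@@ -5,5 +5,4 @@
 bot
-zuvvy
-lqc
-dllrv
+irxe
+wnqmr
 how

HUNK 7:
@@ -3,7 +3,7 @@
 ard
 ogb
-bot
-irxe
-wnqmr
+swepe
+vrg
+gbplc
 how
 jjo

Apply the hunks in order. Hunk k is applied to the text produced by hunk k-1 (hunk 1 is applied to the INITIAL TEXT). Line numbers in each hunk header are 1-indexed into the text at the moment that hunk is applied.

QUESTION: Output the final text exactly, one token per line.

Answer: zms
dad
ard
ogb
swepe
vrg
gbplc
how
jjo

Derivation:
Hunk 1: at line 3 remove [vrt] add [dfvs,xfci,klq] -> 8 lines: zms dad qyakq dfvs xfci klq how jjo
Hunk 2: at line 2 remove [qyakq] add [ard,ogb] -> 9 lines: zms dad ard ogb dfvs xfci klq how jjo
Hunk 3: at line 6 remove [klq] add [kmmql,dllrv] -> 10 lines: zms dad ard ogb dfvs xfci kmmql dllrv how jjo
Hunk 4: at line 3 remove [dfvs] add [bot,zuvvy,icint] -> 12 lines: zms dad ard ogb bot zuvvy icint xfci kmmql dllrv how jjo
Hunk 5: at line 5 remove [icint,xfci,kmmql] add [lqc] -> 10 lines: zms dad ard ogb bot zuvvy lqc dllrv how jjo
Hunk 6: at line 5 remove [zuvvy,lqc,dllrv] add [irxe,wnqmr] -> 9 lines: zms dad ard ogb bot irxe wnqmr how jjo
Hunk 7: at line 3 remove [bot,irxe,wnqmr] add [swepe,vrg,gbplc] -> 9 lines: zms dad ard ogb swepe vrg gbplc how jjo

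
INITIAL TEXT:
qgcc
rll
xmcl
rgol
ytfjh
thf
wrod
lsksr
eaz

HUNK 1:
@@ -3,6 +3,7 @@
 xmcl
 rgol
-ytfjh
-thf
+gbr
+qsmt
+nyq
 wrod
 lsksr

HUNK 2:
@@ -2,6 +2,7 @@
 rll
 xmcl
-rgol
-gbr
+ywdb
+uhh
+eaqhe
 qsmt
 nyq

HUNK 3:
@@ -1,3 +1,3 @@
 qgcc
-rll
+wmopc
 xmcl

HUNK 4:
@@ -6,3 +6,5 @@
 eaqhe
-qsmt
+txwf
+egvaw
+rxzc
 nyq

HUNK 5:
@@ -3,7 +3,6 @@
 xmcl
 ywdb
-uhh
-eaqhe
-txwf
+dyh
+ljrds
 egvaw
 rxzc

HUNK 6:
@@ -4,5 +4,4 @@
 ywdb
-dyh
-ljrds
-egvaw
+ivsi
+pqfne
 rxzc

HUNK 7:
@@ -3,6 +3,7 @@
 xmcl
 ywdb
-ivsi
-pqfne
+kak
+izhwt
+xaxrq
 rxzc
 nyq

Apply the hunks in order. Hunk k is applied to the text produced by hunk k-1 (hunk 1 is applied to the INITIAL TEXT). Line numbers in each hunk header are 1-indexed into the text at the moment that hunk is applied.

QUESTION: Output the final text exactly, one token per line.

Answer: qgcc
wmopc
xmcl
ywdb
kak
izhwt
xaxrq
rxzc
nyq
wrod
lsksr
eaz

Derivation:
Hunk 1: at line 3 remove [ytfjh,thf] add [gbr,qsmt,nyq] -> 10 lines: qgcc rll xmcl rgol gbr qsmt nyq wrod lsksr eaz
Hunk 2: at line 2 remove [rgol,gbr] add [ywdb,uhh,eaqhe] -> 11 lines: qgcc rll xmcl ywdb uhh eaqhe qsmt nyq wrod lsksr eaz
Hunk 3: at line 1 remove [rll] add [wmopc] -> 11 lines: qgcc wmopc xmcl ywdb uhh eaqhe qsmt nyq wrod lsksr eaz
Hunk 4: at line 6 remove [qsmt] add [txwf,egvaw,rxzc] -> 13 lines: qgcc wmopc xmcl ywdb uhh eaqhe txwf egvaw rxzc nyq wrod lsksr eaz
Hunk 5: at line 3 remove [uhh,eaqhe,txwf] add [dyh,ljrds] -> 12 lines: qgcc wmopc xmcl ywdb dyh ljrds egvaw rxzc nyq wrod lsksr eaz
Hunk 6: at line 4 remove [dyh,ljrds,egvaw] add [ivsi,pqfne] -> 11 lines: qgcc wmopc xmcl ywdb ivsi pqfne rxzc nyq wrod lsksr eaz
Hunk 7: at line 3 remove [ivsi,pqfne] add [kak,izhwt,xaxrq] -> 12 lines: qgcc wmopc xmcl ywdb kak izhwt xaxrq rxzc nyq wrod lsksr eaz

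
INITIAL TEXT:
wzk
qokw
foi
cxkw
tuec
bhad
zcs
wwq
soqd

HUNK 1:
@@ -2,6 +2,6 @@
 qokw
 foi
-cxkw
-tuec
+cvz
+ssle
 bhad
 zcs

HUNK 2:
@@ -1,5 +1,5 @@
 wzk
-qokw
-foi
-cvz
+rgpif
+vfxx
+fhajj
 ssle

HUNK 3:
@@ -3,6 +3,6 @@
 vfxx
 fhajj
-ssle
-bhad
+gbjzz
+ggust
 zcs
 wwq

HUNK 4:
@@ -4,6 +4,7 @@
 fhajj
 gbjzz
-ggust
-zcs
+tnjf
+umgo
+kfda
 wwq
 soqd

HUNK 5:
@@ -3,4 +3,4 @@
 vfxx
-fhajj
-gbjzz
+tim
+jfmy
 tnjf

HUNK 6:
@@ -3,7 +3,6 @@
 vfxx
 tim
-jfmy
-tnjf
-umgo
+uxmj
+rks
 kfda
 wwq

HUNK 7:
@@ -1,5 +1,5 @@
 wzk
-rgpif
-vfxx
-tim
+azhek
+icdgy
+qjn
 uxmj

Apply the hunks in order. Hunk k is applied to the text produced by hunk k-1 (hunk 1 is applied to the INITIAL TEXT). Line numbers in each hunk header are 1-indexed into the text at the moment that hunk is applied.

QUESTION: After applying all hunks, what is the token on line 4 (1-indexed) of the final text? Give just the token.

Hunk 1: at line 2 remove [cxkw,tuec] add [cvz,ssle] -> 9 lines: wzk qokw foi cvz ssle bhad zcs wwq soqd
Hunk 2: at line 1 remove [qokw,foi,cvz] add [rgpif,vfxx,fhajj] -> 9 lines: wzk rgpif vfxx fhajj ssle bhad zcs wwq soqd
Hunk 3: at line 3 remove [ssle,bhad] add [gbjzz,ggust] -> 9 lines: wzk rgpif vfxx fhajj gbjzz ggust zcs wwq soqd
Hunk 4: at line 4 remove [ggust,zcs] add [tnjf,umgo,kfda] -> 10 lines: wzk rgpif vfxx fhajj gbjzz tnjf umgo kfda wwq soqd
Hunk 5: at line 3 remove [fhajj,gbjzz] add [tim,jfmy] -> 10 lines: wzk rgpif vfxx tim jfmy tnjf umgo kfda wwq soqd
Hunk 6: at line 3 remove [jfmy,tnjf,umgo] add [uxmj,rks] -> 9 lines: wzk rgpif vfxx tim uxmj rks kfda wwq soqd
Hunk 7: at line 1 remove [rgpif,vfxx,tim] add [azhek,icdgy,qjn] -> 9 lines: wzk azhek icdgy qjn uxmj rks kfda wwq soqd
Final line 4: qjn

Answer: qjn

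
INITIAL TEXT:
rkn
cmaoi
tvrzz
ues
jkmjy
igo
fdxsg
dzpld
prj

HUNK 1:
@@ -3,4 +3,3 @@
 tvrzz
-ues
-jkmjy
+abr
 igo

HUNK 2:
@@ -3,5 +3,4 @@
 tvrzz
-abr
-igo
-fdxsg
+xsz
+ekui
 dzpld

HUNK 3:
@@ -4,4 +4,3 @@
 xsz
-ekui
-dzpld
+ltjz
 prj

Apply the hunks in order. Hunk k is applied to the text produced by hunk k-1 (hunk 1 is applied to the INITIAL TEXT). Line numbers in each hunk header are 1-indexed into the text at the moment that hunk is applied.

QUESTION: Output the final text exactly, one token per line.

Answer: rkn
cmaoi
tvrzz
xsz
ltjz
prj

Derivation:
Hunk 1: at line 3 remove [ues,jkmjy] add [abr] -> 8 lines: rkn cmaoi tvrzz abr igo fdxsg dzpld prj
Hunk 2: at line 3 remove [abr,igo,fdxsg] add [xsz,ekui] -> 7 lines: rkn cmaoi tvrzz xsz ekui dzpld prj
Hunk 3: at line 4 remove [ekui,dzpld] add [ltjz] -> 6 lines: rkn cmaoi tvrzz xsz ltjz prj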